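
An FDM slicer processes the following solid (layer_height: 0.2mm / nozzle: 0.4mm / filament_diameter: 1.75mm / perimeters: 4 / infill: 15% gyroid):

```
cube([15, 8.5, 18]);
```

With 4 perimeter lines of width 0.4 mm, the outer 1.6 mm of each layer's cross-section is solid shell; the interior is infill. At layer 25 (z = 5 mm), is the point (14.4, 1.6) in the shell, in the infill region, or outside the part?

At z = 5 mm: the cube (footprint 15×8.5) is included at this height. Overall, the cross-section is a single solid region. The nearest boundary edge runs (15.00, 0.00)→(15.00, 8.50); distance from the point to it = 0.60 mm. The point is inside the cross-section, 0.60 mm from the nearest boundary — within the 1.6 mm shell band (4 × 0.4).

shell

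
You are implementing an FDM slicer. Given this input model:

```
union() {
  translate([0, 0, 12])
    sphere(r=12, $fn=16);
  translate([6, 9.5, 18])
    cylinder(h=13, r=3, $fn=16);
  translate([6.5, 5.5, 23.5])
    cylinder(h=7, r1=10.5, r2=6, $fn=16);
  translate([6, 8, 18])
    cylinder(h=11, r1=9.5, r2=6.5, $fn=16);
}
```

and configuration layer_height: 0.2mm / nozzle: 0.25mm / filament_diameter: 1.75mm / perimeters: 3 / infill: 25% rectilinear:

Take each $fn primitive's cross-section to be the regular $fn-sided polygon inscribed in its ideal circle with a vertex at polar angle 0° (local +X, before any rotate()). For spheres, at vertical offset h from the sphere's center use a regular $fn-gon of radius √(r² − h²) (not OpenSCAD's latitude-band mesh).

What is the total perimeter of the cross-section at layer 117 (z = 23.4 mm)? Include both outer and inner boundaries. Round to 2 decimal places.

62.08 mm

At z = 23.4 mm: the r=12 sphere contributes a regular 16-gon of circumradius √(12²−11.4²) = 3.747 (perimeter = 2·16·3.747·sin(180°/16) = 23.39 mm); the r=3 cylinder at (6, 9.5) gives a regular 16-gon of circumradius 3 (constant along its height) (perimeter = 2·16·3.000·sin(180°/16) = 18.73 mm); the cone at (6.5, 5.5) is absent (z outside [23.5, 30.5]); the cone at (6, 8) contributes a regular 16-gon of circumradius 8.027 (interpolated between r1=9.5 and r2=6.5 at t=0.491) (perimeter = 2·16·8.027·sin(180°/16) = 50.11 mm); Combining (union): the regions partially overlap (shared area 33.55 mm²), so the edge portions inside another operand are dropped and the merged outline is re-measured after clipping — boundary = 62.08 mm. Overall, the cross-section is a single solid region. Total boundary length (outer) = 62.08 mm.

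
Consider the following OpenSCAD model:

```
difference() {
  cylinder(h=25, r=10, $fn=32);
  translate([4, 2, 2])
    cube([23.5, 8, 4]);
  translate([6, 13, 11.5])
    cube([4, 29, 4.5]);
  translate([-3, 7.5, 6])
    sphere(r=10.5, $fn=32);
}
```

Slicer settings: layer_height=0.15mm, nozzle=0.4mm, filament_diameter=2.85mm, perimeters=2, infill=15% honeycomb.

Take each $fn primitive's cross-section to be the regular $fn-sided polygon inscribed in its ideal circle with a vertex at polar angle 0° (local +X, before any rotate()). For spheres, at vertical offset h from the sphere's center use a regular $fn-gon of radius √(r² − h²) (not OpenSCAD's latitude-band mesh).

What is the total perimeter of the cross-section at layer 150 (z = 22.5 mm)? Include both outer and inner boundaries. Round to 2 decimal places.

At z = 22.5 mm: the r=10 cylinder contributes a regular 32-gon of circumradius 10 (perimeter = 2·32·10.000·sin(180°/32) = 62.73 mm); the cube at (4, 2) does not reach this height (z outside [2, 6]); the cube at (6, 13) does not reach this height (z outside [11.5, 16]); the sphere at (-3, 7.5) does not reach this height (|z−center|=16.500 > r=10.5); Subtracting the remaining from the first: none of the subtracted shapes is present at this height, so the r=10 cylinder is unchanged — boundary = 62.73 mm. Overall, the cross-section is a single solid region. Total boundary length (outer) = 62.73 mm.

62.73 mm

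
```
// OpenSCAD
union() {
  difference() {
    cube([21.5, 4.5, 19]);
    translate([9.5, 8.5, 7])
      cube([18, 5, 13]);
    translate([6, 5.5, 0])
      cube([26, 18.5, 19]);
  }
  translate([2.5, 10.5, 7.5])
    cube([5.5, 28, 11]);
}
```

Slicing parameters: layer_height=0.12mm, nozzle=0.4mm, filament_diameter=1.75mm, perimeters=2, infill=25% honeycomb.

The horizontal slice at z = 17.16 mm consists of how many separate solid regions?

2

At z = 17.16 mm: the cube (footprint 21.5×4.5) is included at this height; the cube at (9.5, 8.5) (footprint 18×5) is included at this height; the cube at (6, 5.5) (footprint 26×18.5) is included at this height; Subtracting the remaining from the first: starting from the 21.5×4.5 cube, the 18×5 cube at (9.5, 8.5) misses the remaining region (no effect); the 26×18.5 cube at (6, 5.5) misses the remaining region (no effect) — 1 connected region; the 5.5×28 cube at (2.5, 10.5) contributes its full rectangle; Merging all regions: the 2 present regions are separate (no shared area or edge), so areas and boundary lengths simply add and each stays a separate island — 2 connected regions. The result has 2 disconnected regions.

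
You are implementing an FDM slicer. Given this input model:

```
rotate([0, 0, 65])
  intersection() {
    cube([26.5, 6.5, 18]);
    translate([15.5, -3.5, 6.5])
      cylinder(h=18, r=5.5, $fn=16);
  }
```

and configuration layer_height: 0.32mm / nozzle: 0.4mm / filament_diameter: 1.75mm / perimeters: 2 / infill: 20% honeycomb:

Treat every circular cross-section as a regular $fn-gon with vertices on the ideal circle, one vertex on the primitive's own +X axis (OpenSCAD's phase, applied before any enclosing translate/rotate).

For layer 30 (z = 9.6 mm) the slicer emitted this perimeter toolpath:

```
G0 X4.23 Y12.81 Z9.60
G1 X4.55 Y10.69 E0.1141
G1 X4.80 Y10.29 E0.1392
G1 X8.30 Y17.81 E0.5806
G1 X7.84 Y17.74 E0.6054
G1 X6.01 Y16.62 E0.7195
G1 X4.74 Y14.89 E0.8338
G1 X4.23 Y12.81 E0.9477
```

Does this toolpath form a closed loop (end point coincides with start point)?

Start point (G0): (4.23, 12.81). End point (last G1): the path returns to the start — closed.

yes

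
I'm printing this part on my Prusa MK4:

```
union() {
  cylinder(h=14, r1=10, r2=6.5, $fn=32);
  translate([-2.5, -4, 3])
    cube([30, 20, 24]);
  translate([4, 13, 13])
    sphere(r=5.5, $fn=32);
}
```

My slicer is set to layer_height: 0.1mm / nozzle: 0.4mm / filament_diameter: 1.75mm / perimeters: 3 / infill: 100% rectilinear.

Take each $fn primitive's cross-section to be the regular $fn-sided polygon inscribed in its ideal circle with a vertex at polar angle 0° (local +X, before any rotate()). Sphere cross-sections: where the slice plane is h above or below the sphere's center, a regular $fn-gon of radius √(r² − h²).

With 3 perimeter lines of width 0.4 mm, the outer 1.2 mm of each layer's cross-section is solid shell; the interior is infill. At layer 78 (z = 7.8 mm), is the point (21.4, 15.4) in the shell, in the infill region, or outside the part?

At z = 7.8 mm: the cone: at t=0.557 of its height the radius interpolates to r₁+(r₂−r₁)t = 8.050, giving a regular 32-gon of that circumradius; the 30×20 cube at (-2.5, -4) contributes its full rectangle; the r=5.5 sphere at (4, 13) contributes a regular 32-gon of circumradius √(5.5²−5.2²) = 1.792; Taking the union: the regions partially overlap (shared area 121.03 mm²), so overlapping operands fuse into one piece — 1 connected region. Overall, the cross-section is a single solid region. The nearest boundary edge runs (-2.50, 16.00)→(27.50, 16.00); distance from the point to it = 0.60 mm. The point is inside the cross-section, 0.60 mm from the nearest boundary — within the 1.2 mm shell band (3 × 0.4).

shell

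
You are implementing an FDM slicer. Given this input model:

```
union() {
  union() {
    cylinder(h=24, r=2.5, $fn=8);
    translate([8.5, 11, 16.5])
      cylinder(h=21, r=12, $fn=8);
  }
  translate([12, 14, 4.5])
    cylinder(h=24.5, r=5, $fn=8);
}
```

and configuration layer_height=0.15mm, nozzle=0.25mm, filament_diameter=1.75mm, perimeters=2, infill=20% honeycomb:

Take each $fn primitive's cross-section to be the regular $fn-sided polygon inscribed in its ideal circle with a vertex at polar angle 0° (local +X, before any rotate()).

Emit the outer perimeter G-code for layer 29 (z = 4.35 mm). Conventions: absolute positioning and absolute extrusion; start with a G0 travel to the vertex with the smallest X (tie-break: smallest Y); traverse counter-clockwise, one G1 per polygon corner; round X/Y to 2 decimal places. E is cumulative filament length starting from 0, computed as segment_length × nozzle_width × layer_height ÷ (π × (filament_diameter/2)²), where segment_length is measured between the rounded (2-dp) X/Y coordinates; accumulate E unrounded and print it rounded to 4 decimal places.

At z = 4.35 mm: the r=2.5 cylinder contributes a regular 8-gon of circumradius 2.5; the cylinder at (8.5, 11) does not reach this height (z outside [16.5, 37.5]); Merging all regions: only the r=2.5 cylinder is present, so the union is just that shape — 1 connected region; the cylinder at (12, 14) does not reach this height (z outside [4.5, 29]); Taking the union: only the result so far is present, so the union is just that shape — 1 connected region. The outline is a single polygon with 8 vertices. Extrusion per mm of travel: 0.25 × 0.15 / (π × 0.875²) = 0.015591. Accumulating E over each segment gives final E = 0.2388.

G0 X-2.50 Y0.00 Z4.35
G1 X-1.77 Y-1.77 E0.0299
G1 X0.00 Y-2.50 E0.0597
G1 X1.77 Y-1.77 E0.0896
G1 X2.50 Y0.00 E0.1194
G1 X1.77 Y1.77 E0.1493
G1 X0.00 Y2.50 E0.1791
G1 X-1.77 Y1.77 E0.2090
G1 X-2.50 Y0.00 E0.2388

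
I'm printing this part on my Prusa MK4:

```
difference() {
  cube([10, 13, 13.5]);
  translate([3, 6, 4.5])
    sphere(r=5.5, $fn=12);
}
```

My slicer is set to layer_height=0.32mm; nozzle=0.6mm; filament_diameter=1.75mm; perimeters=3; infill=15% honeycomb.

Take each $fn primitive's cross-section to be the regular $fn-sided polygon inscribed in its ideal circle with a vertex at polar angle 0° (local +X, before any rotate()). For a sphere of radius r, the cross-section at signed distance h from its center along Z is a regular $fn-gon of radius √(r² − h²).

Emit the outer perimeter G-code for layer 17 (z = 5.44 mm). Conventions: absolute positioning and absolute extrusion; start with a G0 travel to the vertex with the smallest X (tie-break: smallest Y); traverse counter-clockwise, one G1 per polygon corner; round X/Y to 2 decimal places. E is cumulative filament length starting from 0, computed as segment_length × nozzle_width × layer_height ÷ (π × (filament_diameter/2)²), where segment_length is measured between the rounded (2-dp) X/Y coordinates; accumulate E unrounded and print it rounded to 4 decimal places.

G0 X0.00 Y0.00 Z5.44
G1 X10.00 Y0.00 E0.7982
G1 X10.00 Y13.00 E1.8360
G1 X0.00 Y13.00 E2.6342
G1 X0.00 Y10.40 E2.8417
G1 X0.29 Y10.69 E2.8745
G1 X3.00 Y11.42 E3.0985
G1 X5.71 Y10.69 E3.3226
G1 X7.69 Y8.71 E3.5461
G1 X8.42 Y6.00 E3.7701
G1 X7.69 Y3.29 E3.9941
G1 X5.71 Y1.31 E4.2177
G1 X3.00 Y0.58 E4.4417
G1 X0.29 Y1.31 E4.6657
G1 X0.00 Y1.60 E4.6985
G1 X0.00 Y0.00 E4.8262

At z = 5.44 mm: the 10×13 cube contributes its full rectangle; the r=5.5 sphere at (3, 6) slices to a regular 12-gon of circumradius 5.419 (√(r²−h²) with h=0.94 from center); Subtracting the remaining from the first: starting from the 10×13 cube, the r=5.5 sphere at (3, 6) partially overlaps it — only the 74.09 mm² overlap (of its 88.10 mm²) is removed, clipping the outline — 1 connected region. The outline is a single polygon with 15 vertices. Extrusion per mm of travel: 0.6 × 0.32 / (π × 0.875²) = 0.079824. Accumulating E over each segment gives final E = 4.8262.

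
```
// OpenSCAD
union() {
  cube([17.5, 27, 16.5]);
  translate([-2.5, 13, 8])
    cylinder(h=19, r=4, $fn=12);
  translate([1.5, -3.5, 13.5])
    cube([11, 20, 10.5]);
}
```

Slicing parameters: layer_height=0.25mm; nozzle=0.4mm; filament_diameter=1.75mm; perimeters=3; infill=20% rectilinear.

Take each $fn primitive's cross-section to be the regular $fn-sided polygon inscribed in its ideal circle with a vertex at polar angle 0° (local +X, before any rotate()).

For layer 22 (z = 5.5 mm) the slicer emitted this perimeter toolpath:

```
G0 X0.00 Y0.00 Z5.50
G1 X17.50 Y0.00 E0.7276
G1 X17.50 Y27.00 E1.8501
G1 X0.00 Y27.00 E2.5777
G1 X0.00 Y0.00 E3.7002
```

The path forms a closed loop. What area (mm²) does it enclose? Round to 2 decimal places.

Apply the shoelace formula to the sequence of (X, Y) vertices; enclosed area = 472.50 mm².

472.50 mm²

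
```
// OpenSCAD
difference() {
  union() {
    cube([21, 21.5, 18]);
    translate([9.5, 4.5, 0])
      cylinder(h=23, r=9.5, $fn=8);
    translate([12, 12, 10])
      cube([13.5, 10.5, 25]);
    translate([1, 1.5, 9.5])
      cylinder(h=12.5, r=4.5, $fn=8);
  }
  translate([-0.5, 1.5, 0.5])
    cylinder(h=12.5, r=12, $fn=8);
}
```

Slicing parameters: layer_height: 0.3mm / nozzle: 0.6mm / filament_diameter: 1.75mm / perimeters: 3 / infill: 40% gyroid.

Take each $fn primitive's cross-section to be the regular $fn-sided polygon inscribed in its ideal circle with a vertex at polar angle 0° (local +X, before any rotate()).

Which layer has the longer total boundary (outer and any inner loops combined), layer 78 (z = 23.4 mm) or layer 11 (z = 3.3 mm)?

layer 11 (z = 3.3 mm)

Layer 78 (z = 23.4): the cube is absent (z outside [0, 18]); the cylinder at (9.5, 4.5) is not intersected at this z (z outside [0, 23]); the cube at (12, 12) (footprint 13.5×10.5) is included at this height (perimeter 48.00 mm); the cylinder at (1, 1.5) is absent (z outside [9.5, 22]); Merging all regions: only the 13.5×10.5 cube at (12, 12) is present, so the union is just that shape — boundary = 48.00 mm; the cylinder at (-0.5, 1.5) does not reach this height (z outside [0.5, 13]); After the difference (first − rest): none of the subtracted shapes is present at this height, so the result so far is unchanged — boundary = 48.00 mm. So its perimeter = 48.00 mm. Layer 11 (z = 3.3): the 21×21.5 cube contributes its full rectangle (perimeter 85.00 mm); the r=9.5 cylinder at (9.5, 4.5) gives a regular 8-gon of circumradius 9.5 (constant along its height) (perimeter = 2·8·9.500·sin(180°/8) = 58.17 mm); the cube at (12, 12) is absent (z outside [10, 35]); the cylinder at (1, 1.5) is absent (z outside [9.5, 22]); Taking the union: the regions partially overlap (shared area 204.74 mm²), so the edge portions inside another operand are dropped and the merged outline is re-measured after clipping — boundary = 89.07 mm; the r=12 cylinder at (-0.5, 1.5) contributes a regular 8-gon of circumradius 12 (perimeter = 2·8·12.000·sin(180°/8) = 73.48 mm); After the difference (first − rest): starting from that combined region, the r=12 cylinder at (-0.5, 1.5) partially overlaps it — only the 139.72 mm² overlap (of its 407.29 mm²) is removed, clipping the outline — boundary = 89.48 mm. So its perimeter = 89.48 mm. Layer 11 is larger (89.48 vs 48.00 mm).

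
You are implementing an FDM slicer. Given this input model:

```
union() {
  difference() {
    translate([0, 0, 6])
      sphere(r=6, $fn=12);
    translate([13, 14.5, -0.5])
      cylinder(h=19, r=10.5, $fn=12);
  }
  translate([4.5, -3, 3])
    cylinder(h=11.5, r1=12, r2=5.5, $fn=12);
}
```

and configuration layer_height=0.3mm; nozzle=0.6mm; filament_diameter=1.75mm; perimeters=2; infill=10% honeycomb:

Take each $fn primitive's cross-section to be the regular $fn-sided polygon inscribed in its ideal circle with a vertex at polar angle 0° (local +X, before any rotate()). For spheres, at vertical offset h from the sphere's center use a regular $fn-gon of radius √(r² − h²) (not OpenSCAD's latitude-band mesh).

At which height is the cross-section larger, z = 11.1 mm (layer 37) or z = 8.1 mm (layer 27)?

layer 27 (z = 8.1 mm)

Layer 37 (z = 11.1): the r=6 sphere contributes a regular 12-gon of circumradius √(6²−5.1²) = 3.161 (area = (12/2)·3.161²·sin(360°/12) = 29.97 mm²); the cylinder at (13, 14.5): section is a regular 12-gon, circumradius r=10.5 (area = (12/2)·10.500²·sin(360°/12) = 330.75 mm²); Subtracting the remaining from the first: starting from the r=6 sphere (29.97 mm²), the r=10.5 cylinder at (13, 14.5) misses the remaining region (no effect) — area = 29.97 mm²; the cone at (4.5, -3) (r1=12→r2=5.5) has section circumradius 7.422 here — a regular 12-gon (area = (12/2)·7.422²·sin(360°/12) = 165.25 mm²); Merging all regions: the regions partially overlap — summed areas 195.22 mm² minus the doubly-counted overlap 24.67 mm² gives 170.55 mm² — area = 170.55 mm². So its area = 170.55 mm². Layer 27 (z = 8.1): the r=6 sphere slices to a regular 12-gon of circumradius 5.620 (√(r²−h²) with h=2.1 from center) (area = (12/2)·5.620²·sin(360°/12) = 94.77 mm²); the r=10.5 cylinder at (13, 14.5) contributes a regular 12-gon of circumradius 10.5 (area = (12/2)·10.500²·sin(360°/12) = 330.75 mm²); Taking the first minus the rest: starting from the r=6 sphere (94.77 mm²), the r=10.5 cylinder at (13, 14.5) misses the remaining region (no effect) — area = 94.77 mm²; the cone at (4.5, -3) contributes a regular 12-gon of circumradius 9.117 (interpolated between r1=12 and r2=5.5 at t=0.443) (area = (12/2)·9.117²·sin(360°/12) = 249.38 mm²); Taking the union: the regions partially overlap — summed areas 344.15 mm² minus the doubly-counted overlap 78.99 mm² gives 265.16 mm² — area = 265.16 mm². So its area = 265.16 mm². Layer 27 is larger (265.16 vs 170.55 mm²).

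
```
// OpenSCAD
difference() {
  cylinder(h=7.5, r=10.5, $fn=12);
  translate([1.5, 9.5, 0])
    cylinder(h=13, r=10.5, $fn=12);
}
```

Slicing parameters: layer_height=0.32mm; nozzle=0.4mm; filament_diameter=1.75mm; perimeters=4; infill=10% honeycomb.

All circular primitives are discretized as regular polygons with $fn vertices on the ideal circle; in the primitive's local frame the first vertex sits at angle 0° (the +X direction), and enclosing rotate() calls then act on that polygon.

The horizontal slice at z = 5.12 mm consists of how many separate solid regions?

1

At z = 5.12 mm: the cylinder: section is a regular 12-gon, circumradius r=10.5; the r=10.5 cylinder at (1.5, 9.5) gives a regular 12-gon of circumradius 10.5 (constant along its height); Taking the first minus the rest: starting from the r=10.5 cylinder, the r=10.5 cylinder at (1.5, 9.5) partially overlaps it — only the 140.78 mm² overlap (of its 330.75 mm²) is removed, clipping the outline — 1 connected region. The result has 1 disconnected region.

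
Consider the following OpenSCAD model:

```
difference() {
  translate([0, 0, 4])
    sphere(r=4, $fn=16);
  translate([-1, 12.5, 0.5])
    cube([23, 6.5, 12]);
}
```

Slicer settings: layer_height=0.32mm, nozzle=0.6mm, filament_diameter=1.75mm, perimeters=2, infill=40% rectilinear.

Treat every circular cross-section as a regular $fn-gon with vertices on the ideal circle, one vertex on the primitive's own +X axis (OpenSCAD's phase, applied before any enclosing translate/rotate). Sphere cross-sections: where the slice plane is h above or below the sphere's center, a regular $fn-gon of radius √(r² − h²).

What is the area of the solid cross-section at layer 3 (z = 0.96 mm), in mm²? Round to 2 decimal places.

20.69 mm²

At z = 0.96 mm: the r=4 sphere contributes a regular 16-gon of circumradius √(4²−3.04²) = 2.600 (area = (16/2)·2.600²·sin(360°/16) = 20.69 mm²); the cube at (-1, 12.5) (footprint 23×6.5) is included at this height (area 149.50 mm²); Taking the first minus the rest: starting from the r=4 sphere (20.69 mm²), the 23×6.5 cube at (-1, 12.5) misses the remaining region (no effect) — area = 20.69 mm². Overall, the cross-section is a single solid region. Net area = 20.69 mm².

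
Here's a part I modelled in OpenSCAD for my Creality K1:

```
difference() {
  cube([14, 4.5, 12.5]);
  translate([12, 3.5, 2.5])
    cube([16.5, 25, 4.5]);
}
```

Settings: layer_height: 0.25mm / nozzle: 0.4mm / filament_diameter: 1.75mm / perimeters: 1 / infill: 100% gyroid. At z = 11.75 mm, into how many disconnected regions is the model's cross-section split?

At z = 11.75 mm: the cube (footprint 14×4.5) is included at this height; the cube at (12, 3.5) is absent (z outside [2.5, 7]); After the difference (first − rest): none of the subtracted shapes is present at this height, so the 14×4.5 cube is unchanged — 1 connected region. The result has 1 disconnected region.

1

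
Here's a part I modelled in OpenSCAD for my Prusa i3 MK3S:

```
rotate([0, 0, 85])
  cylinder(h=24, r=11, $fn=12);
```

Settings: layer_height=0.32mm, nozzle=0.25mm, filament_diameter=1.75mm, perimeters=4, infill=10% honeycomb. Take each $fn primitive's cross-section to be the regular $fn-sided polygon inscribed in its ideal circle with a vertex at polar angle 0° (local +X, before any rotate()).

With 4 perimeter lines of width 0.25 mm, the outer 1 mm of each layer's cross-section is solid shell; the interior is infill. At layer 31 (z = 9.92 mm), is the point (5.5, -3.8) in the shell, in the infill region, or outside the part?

At z = 9.92 mm: the r=11 cylinder contributes a regular 12-gon of circumradius 11; (whole slice rotated 85° about Z — lengths, areas and connectivity unchanged). Overall, the cross-section is a single solid region. Undo the 85° rotation: the query point maps to (-3.306, -5.810) in the un-rotated model frame. The nearest boundary edge runs (-5.50, -9.53)→(-0.00, -11.00); distance from the point to it = 4.16 mm. The point is inside the cross-section and 4.16 mm from the nearest boundary — more than the 1 mm shell width (4 × 0.25), so it's in the infill interior.

infill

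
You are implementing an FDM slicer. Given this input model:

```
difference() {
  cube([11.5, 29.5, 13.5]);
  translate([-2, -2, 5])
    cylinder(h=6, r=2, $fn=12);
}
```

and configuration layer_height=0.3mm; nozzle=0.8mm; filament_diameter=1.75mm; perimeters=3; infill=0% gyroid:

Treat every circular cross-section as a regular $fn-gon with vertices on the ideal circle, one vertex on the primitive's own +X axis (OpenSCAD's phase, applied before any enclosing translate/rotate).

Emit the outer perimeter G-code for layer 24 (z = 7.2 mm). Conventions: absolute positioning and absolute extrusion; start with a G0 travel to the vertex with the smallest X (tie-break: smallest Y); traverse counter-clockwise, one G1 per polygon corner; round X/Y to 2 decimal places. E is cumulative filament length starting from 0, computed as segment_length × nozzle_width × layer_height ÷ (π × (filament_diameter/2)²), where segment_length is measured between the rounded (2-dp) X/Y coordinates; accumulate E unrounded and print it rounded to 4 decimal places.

At z = 7.2 mm: the cube is present — its section is the full 11.5×29.5 rectangle; the cylinder at (-2, -2): section is a regular 12-gon, circumradius r=2; After the difference (first − rest): starting from the 11.5×29.5 cube, the r=2 cylinder at (-2, -2) misses the remaining region (no effect) — 1 connected region. The outline is a single polygon with 4 vertices. Extrusion per mm of travel: 0.8 × 0.3 / (π × 0.875²) = 0.099780. Accumulating E over each segment gives final E = 8.1820.

G0 X0.00 Y0.00 Z7.20
G1 X11.50 Y0.00 E1.1475
G1 X11.50 Y29.50 E4.0910
G1 X0.00 Y29.50 E5.2385
G1 X0.00 Y0.00 E8.1820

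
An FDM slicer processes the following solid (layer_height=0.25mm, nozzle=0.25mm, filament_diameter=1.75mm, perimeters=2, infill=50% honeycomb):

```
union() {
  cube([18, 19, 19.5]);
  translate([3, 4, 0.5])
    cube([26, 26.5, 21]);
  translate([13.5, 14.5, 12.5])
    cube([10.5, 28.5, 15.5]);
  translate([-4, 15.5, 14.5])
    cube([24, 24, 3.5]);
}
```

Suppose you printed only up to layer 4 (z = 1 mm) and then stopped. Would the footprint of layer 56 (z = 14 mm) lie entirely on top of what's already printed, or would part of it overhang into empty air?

Compare the two slices. At z = 1: the 18×19 cube contributes its full rectangle (area 342.00 mm²); the 26×26.5 cube at (3, 4) contributes its full rectangle (area 689.00 mm²); the cube at (13.5, 14.5) is not intersected at this z (z outside [12.5, 28]); the cube at (-4, 15.5) is absent (z outside [14.5, 18]); Merging all regions: the regions partially overlap — summed areas 1031.00 mm² minus the doubly-counted overlap 225.00 mm² gives 806.00 mm² — area = 806.00 mm². At z = 14: the 18×19 cube contributes its full rectangle (area 342.00 mm²); the 26×26.5 cube at (3, 4) contributes its full rectangle (area 689.00 mm²); the cube at (13.5, 14.5) (footprint 10.5×28.5) is included at this height (area 299.25 mm²); the cube at (-4, 15.5) is not intersected at this z (z outside [14.5, 18]); Combining (union): the regions partially overlap — summed areas 1330.25 mm² minus the doubly-counted overlap 393.00 mm² gives 937.25 mm² — area = 937.25 mm². Checking containment: at z = 14 the cross-section extends beyond the z = 1 cross-section by about 131.25 mm².

part overhangs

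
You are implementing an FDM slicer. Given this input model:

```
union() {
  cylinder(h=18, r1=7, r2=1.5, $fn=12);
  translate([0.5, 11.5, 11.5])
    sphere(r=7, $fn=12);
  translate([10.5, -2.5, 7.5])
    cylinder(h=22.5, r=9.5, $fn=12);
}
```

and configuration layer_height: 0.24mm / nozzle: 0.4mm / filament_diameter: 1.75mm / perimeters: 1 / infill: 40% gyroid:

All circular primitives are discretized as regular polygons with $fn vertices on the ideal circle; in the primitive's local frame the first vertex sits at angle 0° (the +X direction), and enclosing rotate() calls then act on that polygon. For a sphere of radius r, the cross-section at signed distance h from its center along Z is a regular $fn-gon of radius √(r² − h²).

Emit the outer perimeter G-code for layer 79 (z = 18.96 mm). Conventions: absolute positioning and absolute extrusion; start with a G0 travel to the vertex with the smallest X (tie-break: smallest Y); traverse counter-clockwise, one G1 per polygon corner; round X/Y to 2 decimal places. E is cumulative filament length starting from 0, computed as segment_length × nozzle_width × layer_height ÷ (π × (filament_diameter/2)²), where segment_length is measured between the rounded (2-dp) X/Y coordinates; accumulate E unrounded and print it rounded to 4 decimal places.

G0 X1.00 Y-2.50 Z18.96
G1 X2.27 Y-7.25 E0.1962
G1 X5.75 Y-10.73 E0.3927
G1 X10.50 Y-12.00 E0.5889
G1 X15.25 Y-10.73 E0.7852
G1 X18.73 Y-7.25 E0.9816
G1 X20.00 Y-2.50 E1.1778
G1 X18.73 Y2.25 E1.3741
G1 X15.25 Y5.73 E1.5705
G1 X10.50 Y7.00 E1.7667
G1 X5.75 Y5.73 E1.9630
G1 X2.27 Y2.25 E2.1594
G1 X1.00 Y-2.50 E2.3556

At z = 18.96 mm: the cone does not reach this height (z outside [0, 18]); the sphere at (0.5, 11.5) is not intersected at this z (|z−center|=7.460 > r=7); the cylinder at (10.5, -2.5): section is a regular 12-gon, circumradius r=9.5; Taking the union: only the r=9.5 cylinder at (10.5, -2.5) is present, so the union is just that shape — 1 connected region. The outline is a single polygon with 12 vertices. Extrusion per mm of travel: 0.4 × 0.24 / (π × 0.875²) = 0.039912. Accumulating E over each segment gives final E = 2.3556.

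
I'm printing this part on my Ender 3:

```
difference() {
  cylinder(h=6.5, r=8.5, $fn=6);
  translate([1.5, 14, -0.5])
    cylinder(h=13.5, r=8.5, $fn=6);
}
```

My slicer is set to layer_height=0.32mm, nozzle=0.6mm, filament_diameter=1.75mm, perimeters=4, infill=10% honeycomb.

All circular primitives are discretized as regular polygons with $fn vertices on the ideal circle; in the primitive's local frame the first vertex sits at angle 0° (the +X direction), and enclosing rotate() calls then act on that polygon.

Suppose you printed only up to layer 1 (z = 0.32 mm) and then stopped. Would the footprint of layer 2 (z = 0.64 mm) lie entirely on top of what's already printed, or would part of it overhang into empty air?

Compare the two slices. At z = 0.32: the cylinder: section is a regular 6-gon, circumradius r=8.5 (area = (6/2)·8.500²·sin(360°/6) = 187.71 mm²); the r=8.5 cylinder at (1.5, 14) contributes a regular 6-gon of circumradius 8.5 (area = (6/2)·8.500²·sin(360°/6) = 187.71 mm²); Subtracting the remaining from the first: starting from the r=8.5 cylinder (187.71 mm²), the r=8.5 cylinder at (1.5, 14) partially overlaps it — only the 5.36 mm² overlap (of its 187.71 mm²) is removed, clipping the outline — area = 182.35 mm². At z = 0.64: the r=8.5 cylinder gives a regular 6-gon of circumradius 8.5 (constant along its height) (area = (6/2)·8.500²·sin(360°/6) = 187.71 mm²); the r=8.5 cylinder at (1.5, 14) contributes a regular 6-gon of circumradius 8.5 (area = (6/2)·8.500²·sin(360°/6) = 187.71 mm²); After the difference (first − rest): starting from the r=8.5 cylinder (187.71 mm²), the r=8.5 cylinder at (1.5, 14) partially overlaps it — only the 5.36 mm² overlap (of its 187.71 mm²) is removed, clipping the outline — area = 182.35 mm². Checking containment: the cross-section at z = 0.64 is a subset of the cross-section at z = 0.32.

entirely on top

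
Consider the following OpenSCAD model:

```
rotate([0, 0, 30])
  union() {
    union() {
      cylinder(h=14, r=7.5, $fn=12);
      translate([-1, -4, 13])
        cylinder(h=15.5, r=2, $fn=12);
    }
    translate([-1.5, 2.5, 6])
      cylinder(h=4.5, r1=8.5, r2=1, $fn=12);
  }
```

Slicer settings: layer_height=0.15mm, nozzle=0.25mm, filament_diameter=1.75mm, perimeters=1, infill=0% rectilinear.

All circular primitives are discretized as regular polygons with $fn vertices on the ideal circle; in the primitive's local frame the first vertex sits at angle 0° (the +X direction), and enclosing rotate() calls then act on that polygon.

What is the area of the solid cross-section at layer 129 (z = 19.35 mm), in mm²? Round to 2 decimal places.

At z = 19.35 mm: the cylinder does not reach this height (z outside [0, 14]); the r=2 cylinder at (-1, -4) gives a regular 12-gon of circumradius 2 (constant along its height) (area = (12/2)·2.000²·sin(360°/12) = 12.00 mm²); Combining (union): only the r=2 cylinder at (-1, -4) is present, so the union is just that shape — area = 12.00 mm²; the cone at (-1.5, 2.5) does not reach this height (z outside [6, 10.5]); Combining (union): only the result so far is present, so the union is just that shape — area = 12.00 mm²; (whole slice rotated 30° about Z — lengths, areas and connectivity unchanged). Overall, the cross-section is a single solid region. Net area = 12.00 mm².

12.00 mm²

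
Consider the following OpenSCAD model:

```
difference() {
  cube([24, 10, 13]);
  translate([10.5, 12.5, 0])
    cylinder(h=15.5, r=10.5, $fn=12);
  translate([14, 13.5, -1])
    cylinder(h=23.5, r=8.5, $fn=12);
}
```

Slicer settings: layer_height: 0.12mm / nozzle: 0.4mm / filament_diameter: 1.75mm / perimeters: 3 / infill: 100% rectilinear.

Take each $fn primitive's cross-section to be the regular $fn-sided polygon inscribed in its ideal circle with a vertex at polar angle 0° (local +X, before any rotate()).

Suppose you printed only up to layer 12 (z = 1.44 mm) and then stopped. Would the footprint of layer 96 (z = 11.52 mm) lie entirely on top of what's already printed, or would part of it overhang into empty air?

entirely on top

Compare the two slices. At z = 1.44: the 24×10 cube contributes its full rectangle (area 240.00 mm²); the r=10.5 cylinder at (10.5, 12.5) contributes a regular 12-gon of circumradius 10.5 (area = (12/2)·10.500²·sin(360°/12) = 330.75 mm²); the r=8.5 cylinder at (14, 13.5) contributes a regular 12-gon of circumradius 8.5 (area = (12/2)·8.500²·sin(360°/12) = 216.75 mm²); After the difference (first − rest): starting from the 24×10 cube (240.00 mm²), the r=10.5 cylinder at (10.5, 12.5) partially overlaps it — only the 114.55 mm² overlap (of its 330.75 mm²) is removed, clipping the outline; the r=8.5 cylinder at (14, 13.5) partially overlaps it — only the 1.96 mm² overlap (of its 216.75 mm²) is removed, clipping the outline — area = 123.49 mm². At z = 11.52: the cube (footprint 24×10) is included at this height (area 240.00 mm²); the cylinder at (10.5, 12.5): section is a regular 12-gon, circumradius r=10.5 (area = (12/2)·10.500²·sin(360°/12) = 330.75 mm²); the cylinder at (14, 13.5): section is a regular 12-gon, circumradius r=8.5 (area = (12/2)·8.500²·sin(360°/12) = 216.75 mm²); Taking the first minus the rest: starting from the 24×10 cube (240.00 mm²), the r=10.5 cylinder at (10.5, 12.5) partially overlaps it — only the 114.55 mm² overlap (of its 330.75 mm²) is removed, clipping the outline; the r=8.5 cylinder at (14, 13.5) partially overlaps it — only the 1.96 mm² overlap (of its 216.75 mm²) is removed, clipping the outline — area = 123.49 mm². Checking containment: the cross-section at z = 11.52 is a subset of the cross-section at z = 1.44.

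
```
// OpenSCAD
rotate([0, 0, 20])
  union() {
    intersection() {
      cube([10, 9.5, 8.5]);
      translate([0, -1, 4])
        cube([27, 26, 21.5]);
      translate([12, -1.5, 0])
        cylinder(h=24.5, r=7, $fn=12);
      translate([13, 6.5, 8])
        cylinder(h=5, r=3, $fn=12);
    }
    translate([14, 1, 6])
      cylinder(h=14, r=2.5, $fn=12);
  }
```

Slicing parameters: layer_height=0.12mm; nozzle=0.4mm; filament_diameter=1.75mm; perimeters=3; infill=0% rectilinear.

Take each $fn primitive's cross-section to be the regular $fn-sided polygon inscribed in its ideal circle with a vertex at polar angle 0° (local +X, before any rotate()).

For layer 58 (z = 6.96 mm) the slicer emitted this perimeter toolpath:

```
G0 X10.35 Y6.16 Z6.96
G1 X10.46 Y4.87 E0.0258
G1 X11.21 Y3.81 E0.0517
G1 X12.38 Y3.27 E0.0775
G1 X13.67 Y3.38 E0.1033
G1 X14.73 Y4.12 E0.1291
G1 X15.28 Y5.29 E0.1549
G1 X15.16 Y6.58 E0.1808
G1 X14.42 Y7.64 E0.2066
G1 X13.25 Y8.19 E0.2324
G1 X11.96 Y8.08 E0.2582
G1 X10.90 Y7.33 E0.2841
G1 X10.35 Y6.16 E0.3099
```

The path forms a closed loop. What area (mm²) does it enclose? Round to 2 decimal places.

Apply the shoelace formula to the sequence of (X, Y) vertices; enclosed area = 18.75 mm².

18.75 mm²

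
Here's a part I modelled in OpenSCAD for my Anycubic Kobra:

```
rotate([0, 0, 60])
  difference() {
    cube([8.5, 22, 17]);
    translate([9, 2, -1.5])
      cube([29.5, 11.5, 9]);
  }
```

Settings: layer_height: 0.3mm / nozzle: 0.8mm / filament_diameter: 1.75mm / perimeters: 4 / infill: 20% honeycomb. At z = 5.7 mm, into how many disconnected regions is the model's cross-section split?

At z = 5.7 mm: the cube is present — its section is the full 8.5×22 rectangle; the cube at (9, 2) is present — its section is the full 29.5×11.5 rectangle; Subtracting the remaining from the first: starting from the 8.5×22 cube, the 29.5×11.5 cube at (9, 2) misses the remaining region (no effect) — 1 connected region; (rotated 60° about Z; rotation is an isometry so areas/perimeters/island counts are preserved). The result has 1 disconnected region.

1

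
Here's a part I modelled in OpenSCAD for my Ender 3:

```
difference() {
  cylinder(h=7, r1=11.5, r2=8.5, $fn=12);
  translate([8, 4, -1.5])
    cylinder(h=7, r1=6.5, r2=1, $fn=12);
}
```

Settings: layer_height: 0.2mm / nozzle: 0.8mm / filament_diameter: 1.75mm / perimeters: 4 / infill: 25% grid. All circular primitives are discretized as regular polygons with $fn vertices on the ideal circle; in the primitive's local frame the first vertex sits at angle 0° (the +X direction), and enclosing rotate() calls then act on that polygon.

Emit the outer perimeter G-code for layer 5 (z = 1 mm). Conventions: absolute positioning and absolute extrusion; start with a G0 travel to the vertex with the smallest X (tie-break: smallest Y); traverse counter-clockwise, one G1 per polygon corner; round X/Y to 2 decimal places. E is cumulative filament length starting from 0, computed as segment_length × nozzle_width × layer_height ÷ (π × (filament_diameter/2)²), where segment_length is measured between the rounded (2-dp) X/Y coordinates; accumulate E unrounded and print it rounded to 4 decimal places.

G0 X-11.07 Y0.00 Z1.00
G1 X-9.59 Y-5.54 E0.3814
G1 X-5.54 Y-9.59 E0.7624
G1 X0.00 Y-11.07 E1.1439
G1 X5.54 Y-9.59 E1.5253
G1 X9.59 Y-5.54 E1.9063
G1 X11.07 Y0.00 E2.2878
G1 X10.89 Y0.69 E2.3352
G1 X10.27 Y0.07 E2.3935
G1 X8.00 Y-0.54 E2.5499
G1 X5.73 Y0.07 E2.7063
G1 X4.07 Y1.73 E2.8624
G1 X3.46 Y4.00 E3.0188
G1 X4.07 Y6.27 E3.1751
G1 X5.73 Y7.93 E3.3313
G1 X6.89 Y8.24 E3.4112
G1 X5.54 Y9.59 E3.5382
G1 X0.00 Y11.07 E3.9196
G1 X-5.54 Y9.59 E4.3011
G1 X-9.59 Y5.54 E4.6821
G1 X-11.07 Y0.00 E5.0635

At z = 1 mm: the cone: at t=0.143 of its height the radius interpolates to r₁+(r₂−r₁)t = 11.071, giving a regular 12-gon of that circumradius; the cone at (8, 4): at t=0.357 of its height the radius interpolates to r₁+(r₂−r₁)t = 4.536, giving a regular 12-gon of that circumradius; Subtracting the remaining from the first: starting from the cone, the cone at (8, 4) partially overlaps it — only the 44.46 mm² overlap (of its 61.72 mm²) is removed, clipping the outline — 1 connected region. The outline is a single polygon with 20 vertices. Extrusion per mm of travel: 0.8 × 0.2 / (π × 0.875²) = 0.066520. Accumulating E over each segment gives final E = 5.0635.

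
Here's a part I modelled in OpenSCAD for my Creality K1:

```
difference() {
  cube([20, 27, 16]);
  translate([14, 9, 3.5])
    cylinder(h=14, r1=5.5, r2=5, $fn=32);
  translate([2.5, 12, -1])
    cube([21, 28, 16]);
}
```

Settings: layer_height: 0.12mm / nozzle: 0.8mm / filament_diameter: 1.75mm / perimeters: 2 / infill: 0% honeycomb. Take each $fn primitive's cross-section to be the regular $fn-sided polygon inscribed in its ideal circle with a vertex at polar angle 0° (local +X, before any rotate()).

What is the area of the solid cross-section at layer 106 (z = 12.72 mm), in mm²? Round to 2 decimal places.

206.69 mm²

At z = 12.72 mm: the cube (footprint 20×27) is included at this height (area 540.00 mm²); the cone at (14, 9) (r1=5.5→r2=5) has section circumradius 5.171 here — a regular 32-gon (area = (32/2)·5.171²·sin(360°/32) = 83.46 mm²); the 21×28 cube at (2.5, 12) contributes its full rectangle (area 588.00 mm²); Taking the first minus the rest: starting from the 20×27 cube (540.00 mm²), the cone at (14, 9) lies wholly inside it (removes its full 83.46 mm² and its 32.44 mm outline becomes a hole wall); the 21×28 cube at (2.5, 12) partially overlaps it — only the 249.85 mm² overlap (of its 588.00 mm²) is removed, clipping the outline — area = 206.69 mm². Overall, the cross-section is a single solid region. Net area = 206.69 mm².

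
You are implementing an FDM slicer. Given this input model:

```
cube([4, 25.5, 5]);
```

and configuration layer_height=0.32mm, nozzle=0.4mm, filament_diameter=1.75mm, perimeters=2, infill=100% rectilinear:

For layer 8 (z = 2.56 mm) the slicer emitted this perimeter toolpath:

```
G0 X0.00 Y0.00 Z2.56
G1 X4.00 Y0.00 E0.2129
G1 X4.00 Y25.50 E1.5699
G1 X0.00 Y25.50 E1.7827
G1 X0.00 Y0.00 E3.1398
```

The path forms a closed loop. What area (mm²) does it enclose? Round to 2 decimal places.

102.00 mm²

Apply the shoelace formula to the sequence of (X, Y) vertices; enclosed area = 102.00 mm².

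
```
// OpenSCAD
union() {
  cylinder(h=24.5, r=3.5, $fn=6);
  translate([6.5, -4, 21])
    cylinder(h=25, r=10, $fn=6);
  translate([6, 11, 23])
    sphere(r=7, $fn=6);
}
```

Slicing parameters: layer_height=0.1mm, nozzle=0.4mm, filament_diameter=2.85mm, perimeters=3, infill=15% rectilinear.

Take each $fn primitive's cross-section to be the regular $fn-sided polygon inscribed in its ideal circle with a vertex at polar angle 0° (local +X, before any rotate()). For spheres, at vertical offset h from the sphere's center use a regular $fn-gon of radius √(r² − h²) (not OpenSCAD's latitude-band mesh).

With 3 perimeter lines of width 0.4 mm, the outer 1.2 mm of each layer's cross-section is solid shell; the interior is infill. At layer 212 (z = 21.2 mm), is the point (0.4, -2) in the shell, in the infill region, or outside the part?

At z = 21.2 mm: the r=3.5 cylinder contributes a regular 6-gon of circumradius 3.5; the cylinder at (6.5, -4): section is a regular 6-gon, circumradius r=10; the sphere at (6, 11): section is a regular 6-gon, circumradius = √(r²−h²) = √(7²−1.8²) = 6.765; Merging all regions: the regions partially overlap (shared area 22.52 mm²), so overlapping operands fuse into one piece — 2 connected regions. Overall, the cross-section has 2 separate islands. The nearest boundary edge runs (-3.50, -4.00)→(-2.35, -2.00); distance from the point to it = 2.75 mm. (Shell/infill is judged within the island containing the point — the largest one.) The point is inside the cross-section and 2.75 mm from the nearest boundary — more than the 1.2 mm shell width (3 × 0.4), so it's in the infill interior.

infill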